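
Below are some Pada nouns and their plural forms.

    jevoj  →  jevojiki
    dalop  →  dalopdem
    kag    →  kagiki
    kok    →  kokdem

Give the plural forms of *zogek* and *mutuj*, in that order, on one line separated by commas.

The alternation tracks the final consonant of the stem — -dem when the stem ends in a voiceless consonant (*dalop*, *kok*); -iki when the stem ends in a voiced consonant (*jevoj*, *kag*).
*zogek*: final consonant = /k/, voiceless → -dem → *zogekdem*.
*mutuj* — final consonant /j/ (voiced) → -iki → *mutujiki*.

zogekdem, mutujiki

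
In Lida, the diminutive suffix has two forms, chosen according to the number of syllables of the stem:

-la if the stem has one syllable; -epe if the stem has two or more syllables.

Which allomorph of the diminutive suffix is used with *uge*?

-epe

*uge* (2 syllables) → -epe.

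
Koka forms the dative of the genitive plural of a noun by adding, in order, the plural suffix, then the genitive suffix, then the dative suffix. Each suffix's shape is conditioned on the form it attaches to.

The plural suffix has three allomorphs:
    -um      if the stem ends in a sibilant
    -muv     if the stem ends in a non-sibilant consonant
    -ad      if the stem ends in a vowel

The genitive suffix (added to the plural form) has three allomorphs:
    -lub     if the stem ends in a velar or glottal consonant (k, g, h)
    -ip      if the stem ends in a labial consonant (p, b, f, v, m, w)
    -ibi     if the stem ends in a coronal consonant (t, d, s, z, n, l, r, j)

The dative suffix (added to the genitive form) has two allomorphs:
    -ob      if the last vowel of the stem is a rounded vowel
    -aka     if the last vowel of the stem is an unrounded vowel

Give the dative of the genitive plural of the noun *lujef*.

lujefmuvipaka

The final sound of *lujef* is /f/, which is a non-sibilant consonant, so the plural suffix is -muv, giving *lujefmuv*.
Since the final consonant of the plural form *lujefmuv* is /v/ (labial), it takes -ip, giving *lujefmuvip*.
The genitive form *lujefmuvip*: last vowel = /i/, an unrounded vowel → -aka → *lujefmuvipaka*.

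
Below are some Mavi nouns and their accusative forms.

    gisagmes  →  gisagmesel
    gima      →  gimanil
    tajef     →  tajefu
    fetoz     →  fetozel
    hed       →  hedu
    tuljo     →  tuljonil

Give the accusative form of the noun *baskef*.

Looking at the final sound of each stem: -el when the stem ends in a sibilant (*gisagmes*, *fetoz*); -u when the stem ends in a non-sibilant consonant (*tajef*, *hed*); -nil when the stem ends in a vowel (*gima*, *tuljo*).
Since the final sound of *baskef* is /f/ (a non-sibilant consonant), it takes -u, giving *baskefu*.

baskefu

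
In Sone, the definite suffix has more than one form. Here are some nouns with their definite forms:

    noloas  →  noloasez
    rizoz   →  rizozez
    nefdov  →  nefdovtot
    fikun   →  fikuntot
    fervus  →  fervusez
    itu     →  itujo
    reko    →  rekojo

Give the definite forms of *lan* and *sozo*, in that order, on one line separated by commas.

The pattern is sibilance of the final sound: -ez when the stem ends in a sibilant (*noloas*, *rizoz*, *fervus*); -tot when the stem ends in a non-sibilant consonant (*nefdov*, *fikun*); -jo when the stem ends in a vowel (*itu*, *reko*).
The final sound of *lan* is /n/, which is a non-sibilant consonant, so the suffix is -tot, giving *lantot*.
*sozo* — final sound /o/ (a vowel) → -jo → *sozojo*.

lantot, sozojo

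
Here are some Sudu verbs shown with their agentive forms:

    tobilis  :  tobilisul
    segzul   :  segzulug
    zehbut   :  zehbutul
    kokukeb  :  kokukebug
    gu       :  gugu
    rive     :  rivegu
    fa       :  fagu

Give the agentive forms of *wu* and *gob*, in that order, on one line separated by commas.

The pattern is voicing of the final sound: -ul when the stem ends in a voiceless consonant (*tobilis*, *zehbut*); -ug when the stem ends in a voiced consonant (*segzul*, *kokukeb*); -gu when the stem ends in a vowel (*gu*, *rive*, *fa*).
*wu*: final sound = /u/, a vowel → -gu → *wugu*.
The final sound of *gob* is /b/, which is a voiced consonant, so the suffix is -ug, giving *gobug*.

wugu, gobug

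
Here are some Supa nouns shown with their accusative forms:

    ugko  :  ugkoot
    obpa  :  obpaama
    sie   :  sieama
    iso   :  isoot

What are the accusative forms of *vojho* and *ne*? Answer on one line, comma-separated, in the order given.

vojhoot, neama

Looking at the last vowel of each stem: -ot when the last vowel of the stem is a rounded vowel (*ugko*, *iso*); -ama when the last vowel of the stem is an unrounded vowel (*obpa*, *sie*).
Since the last vowel of *vojho* is /o/ (a rounded vowel), it takes -ot, giving *vojhoot*.
Since the last vowel of *ne* is /e/ (an unrounded vowel), it takes -ama, giving *neama*.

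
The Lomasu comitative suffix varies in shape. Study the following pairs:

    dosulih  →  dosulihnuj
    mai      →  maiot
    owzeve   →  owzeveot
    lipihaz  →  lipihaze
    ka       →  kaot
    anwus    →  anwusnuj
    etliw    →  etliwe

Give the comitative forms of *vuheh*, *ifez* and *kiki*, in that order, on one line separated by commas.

The alternation tracks the final sound of the stem — -nuj when the stem ends in a voiceless consonant (*dosulih*, *anwus*); -e when the stem ends in a voiced consonant (*lipihaz*, *etliw*); -ot when the stem ends in a vowel (*mai*, *owzeve*, *ka*).
Since the final sound of *vuheh* is /h/ (a voiceless consonant), it takes -nuj, giving *vuhehnuj*.
*ifez*: final sound = /z/, a voiced consonant → -e → *ifeze*.
*kiki* — final sound /i/ (a vowel) → -ot → *kikiot*.

vuhehnuj, ifeze, kikiot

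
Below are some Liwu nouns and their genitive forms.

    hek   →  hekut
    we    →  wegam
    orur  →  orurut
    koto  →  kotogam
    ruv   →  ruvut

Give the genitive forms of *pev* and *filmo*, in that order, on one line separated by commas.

pevut, filmogam

Looking at the final sound of each stem: -ut when the stem ends in a consonant (*hek*, *orur*, *ruv*); -gam when the stem ends in a vowel (*we*, *koto*).
Since the final sound of *pev* is /v/ (a consonant), it takes -ut, giving *pevut*.
The final sound of *filmo* is /o/, which is a vowel, so the suffix is -gam, giving *filmogam*.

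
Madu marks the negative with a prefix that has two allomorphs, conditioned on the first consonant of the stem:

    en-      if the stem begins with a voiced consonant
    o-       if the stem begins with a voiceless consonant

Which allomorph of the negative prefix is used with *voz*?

en-

*voz*: first consonant = /v/, voiced → en-.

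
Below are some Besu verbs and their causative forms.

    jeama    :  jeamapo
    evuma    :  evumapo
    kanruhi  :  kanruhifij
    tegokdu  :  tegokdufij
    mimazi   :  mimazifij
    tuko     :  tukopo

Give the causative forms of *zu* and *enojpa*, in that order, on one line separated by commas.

zufij, enojpapo

The pattern is height harmony: -fij when the last vowel of the stem is a high vowel (*kanruhi*, *tegokdu*, *mimazi*); -po when the last vowel of the stem is a non-high vowel (*jeama*, *evuma*, *tuko*).
Since the last vowel of *zu* is /u/ (a high vowel), it takes -fij, giving *zufij*.
Since the last vowel of *enojpa* is /a/ (a non-high vowel), it takes -po, giving *enojpapo*.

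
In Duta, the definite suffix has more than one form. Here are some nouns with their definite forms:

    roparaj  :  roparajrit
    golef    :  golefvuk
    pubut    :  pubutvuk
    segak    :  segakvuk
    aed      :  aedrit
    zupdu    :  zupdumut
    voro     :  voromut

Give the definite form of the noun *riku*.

rikumut

The pattern is voicing of the final sound: -vuk when the stem ends in a voiceless consonant (*golef*, *pubut*, *segak*); -rit when the stem ends in a voiced consonant (*roparaj*, *aed*); -mut when the stem ends in a vowel (*zupdu*, *voro*).
*riku*: final sound = /u/, a vowel → -mut → *rikumut*.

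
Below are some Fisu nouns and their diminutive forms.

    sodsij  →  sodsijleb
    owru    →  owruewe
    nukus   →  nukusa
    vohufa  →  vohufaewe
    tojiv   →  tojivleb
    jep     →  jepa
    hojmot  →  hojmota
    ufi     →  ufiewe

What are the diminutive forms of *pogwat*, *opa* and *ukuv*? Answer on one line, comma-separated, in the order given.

pogwata, opaewe, ukuvleb

The alternation tracks the final sound of the stem — -a when the stem ends in a voiceless consonant (*nukus*, *jep*, *hojmot*); -leb when the stem ends in a voiced consonant (*sodsij*, *tojiv*); -ewe when the stem ends in a vowel (*owru*, *vohufa*, *ufi*).
*pogwat* — final sound /t/ (a voiceless consonant) → -a → *pogwata*.
Since the final sound of *opa* is /a/ (a vowel), it takes -ewe, giving *opaewe*.
*ukuv*: final sound = /v/, a voiced consonant → -leb → *ukuvleb*.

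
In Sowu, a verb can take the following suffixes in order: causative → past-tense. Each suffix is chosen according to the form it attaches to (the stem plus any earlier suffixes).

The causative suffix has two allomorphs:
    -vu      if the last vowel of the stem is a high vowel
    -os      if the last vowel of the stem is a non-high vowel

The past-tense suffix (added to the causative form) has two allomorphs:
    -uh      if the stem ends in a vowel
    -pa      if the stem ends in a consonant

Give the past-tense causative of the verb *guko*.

*guko* — last vowel /o/ (a non-high vowel) → -os → *gukoos*.
The causative form *gukoos*: final sound = /s/, a consonant → -pa → *gukoospa*.

gukoospa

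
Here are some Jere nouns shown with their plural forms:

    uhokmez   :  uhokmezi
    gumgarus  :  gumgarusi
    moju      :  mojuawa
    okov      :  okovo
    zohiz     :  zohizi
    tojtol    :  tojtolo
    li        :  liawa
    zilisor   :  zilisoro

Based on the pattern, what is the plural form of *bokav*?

The alternation tracks the final sound of the stem — -i when the stem ends in a sibilant (*uhokmez*, *gumgarus*, *zohiz*); -o when the stem ends in a non-sibilant consonant (*okov*, *tojtol*, *zilisor*); -awa when the stem ends in a vowel (*moju*, *li*).
*bokav* — final sound /v/ (a non-sibilant consonant) → -o → *bokavo*.

bokavo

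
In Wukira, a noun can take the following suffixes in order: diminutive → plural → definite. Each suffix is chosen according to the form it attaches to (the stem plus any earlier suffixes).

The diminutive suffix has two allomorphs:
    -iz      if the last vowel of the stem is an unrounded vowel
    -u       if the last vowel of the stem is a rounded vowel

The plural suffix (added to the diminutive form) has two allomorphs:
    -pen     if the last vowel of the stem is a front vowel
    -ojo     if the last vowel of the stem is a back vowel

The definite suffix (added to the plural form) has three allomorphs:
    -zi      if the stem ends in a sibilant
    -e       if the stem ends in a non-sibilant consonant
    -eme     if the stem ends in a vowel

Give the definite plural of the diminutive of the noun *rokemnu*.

Since the last vowel of *rokemnu* is /u/ (a rounded vowel), it takes -u, giving *rokemnuu*.
Since the last vowel of the diminutive form *rokemnuu* is /u/ (a back vowel), it takes -ojo, giving *rokemnuuojo*.
The final sound of the plural form *rokemnuuojo* is /o/, which is a vowel, so the definite suffix is -eme, giving *rokemnuuojoeme*.

rokemnuuojoeme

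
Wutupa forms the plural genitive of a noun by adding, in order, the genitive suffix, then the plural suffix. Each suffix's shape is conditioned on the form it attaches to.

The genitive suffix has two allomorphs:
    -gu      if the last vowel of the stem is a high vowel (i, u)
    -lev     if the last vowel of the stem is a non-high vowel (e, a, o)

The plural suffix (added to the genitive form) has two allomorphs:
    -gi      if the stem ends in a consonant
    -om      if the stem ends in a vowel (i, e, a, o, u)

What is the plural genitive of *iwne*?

iwnelevgi

The last vowel of *iwne* is /e/, which is a non-high vowel, so the genitive suffix is -lev, giving *iwnelev*.
The genitive form *iwnelev* — final sound /v/ (a consonant) → -gi → *iwnelevgi*.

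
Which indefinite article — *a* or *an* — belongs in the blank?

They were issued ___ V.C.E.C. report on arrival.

The indefinite article is chosen by the initial *sound* of the following word, not its spelling.
The initialism *V.C.E.C.* is read letter by letter; the first letter, V, is pronounced /viː/, which begins with a consonant sound.
So the article is *a*: They were issued a V.C.E.C. report on arrival.

a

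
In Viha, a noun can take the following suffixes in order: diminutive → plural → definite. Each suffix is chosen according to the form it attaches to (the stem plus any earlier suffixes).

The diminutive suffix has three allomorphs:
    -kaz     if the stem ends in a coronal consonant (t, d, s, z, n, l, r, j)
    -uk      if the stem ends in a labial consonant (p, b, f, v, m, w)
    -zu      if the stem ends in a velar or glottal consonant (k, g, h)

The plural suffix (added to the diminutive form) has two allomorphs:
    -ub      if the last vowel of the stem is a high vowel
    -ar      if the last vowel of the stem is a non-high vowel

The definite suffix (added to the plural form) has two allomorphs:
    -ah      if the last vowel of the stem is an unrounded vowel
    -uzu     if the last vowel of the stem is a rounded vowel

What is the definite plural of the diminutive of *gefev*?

gefevukubuzu

Since the final consonant of *gefev* is /v/ (labial), it takes -uk, giving *gefevuk*.
The last vowel of the diminutive form *gefevuk* is /u/, which is a high vowel, so the plural suffix is -ub, giving *gefevukub*.
The plural form *gefevukub*: last vowel = /u/, a rounded vowel → -uzu → *gefevukubuzu*.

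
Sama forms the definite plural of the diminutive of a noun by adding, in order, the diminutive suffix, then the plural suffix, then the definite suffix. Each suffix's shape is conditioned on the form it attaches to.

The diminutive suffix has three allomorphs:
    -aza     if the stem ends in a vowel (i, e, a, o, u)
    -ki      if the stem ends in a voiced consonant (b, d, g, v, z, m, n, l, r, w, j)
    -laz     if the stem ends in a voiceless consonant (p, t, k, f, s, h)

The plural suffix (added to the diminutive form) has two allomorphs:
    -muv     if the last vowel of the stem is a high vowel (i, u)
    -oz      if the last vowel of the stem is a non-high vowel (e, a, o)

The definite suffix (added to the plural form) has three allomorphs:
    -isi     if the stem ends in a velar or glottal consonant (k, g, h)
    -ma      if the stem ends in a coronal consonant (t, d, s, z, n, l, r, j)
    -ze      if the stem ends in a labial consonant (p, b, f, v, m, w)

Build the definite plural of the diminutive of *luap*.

luaplazozma

*luap*: final sound = /p/, a voiceless consonant → -laz → *luaplaz*.
The diminutive form *luaplaz*: last vowel = /a/, a non-high vowel → -oz → *luaplazoz*.
The plural form *luaplazoz*: final consonant = /z/, coronal → -ma → *luaplazozma*.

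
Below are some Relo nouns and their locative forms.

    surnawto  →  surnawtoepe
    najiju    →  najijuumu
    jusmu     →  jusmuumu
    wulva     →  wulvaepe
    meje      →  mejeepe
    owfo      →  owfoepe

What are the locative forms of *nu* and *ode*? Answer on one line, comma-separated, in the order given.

Looking at the last vowel of each stem: -umu when the last vowel of the stem is a high vowel (*najiju*, *jusmu*); -epe when the last vowel of the stem is a non-high vowel (*surnawto*, *wulva*, *meje*, *owfo*).
*nu*: last vowel = /u/, a high vowel → -umu → *nuumu*.
The last vowel of *ode* is /e/, which is a non-high vowel, so the suffix is -epe, giving *odeepe*.

nuumu, odeepe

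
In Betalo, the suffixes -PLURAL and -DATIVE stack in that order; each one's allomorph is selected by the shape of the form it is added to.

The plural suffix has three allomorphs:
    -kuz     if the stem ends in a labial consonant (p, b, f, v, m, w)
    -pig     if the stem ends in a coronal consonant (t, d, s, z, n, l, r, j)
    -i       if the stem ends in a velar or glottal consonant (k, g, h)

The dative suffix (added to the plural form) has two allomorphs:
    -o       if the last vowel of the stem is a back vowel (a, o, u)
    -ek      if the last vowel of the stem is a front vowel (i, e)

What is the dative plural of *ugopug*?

ugopugiek

*ugopug* — final consonant /g/ (velar/glottal) → -i → *ugopugi*.
The last vowel of the plural form *ugopugi* is /i/, which is a front vowel, so the dative suffix is -ek, giving *ugopugiek*.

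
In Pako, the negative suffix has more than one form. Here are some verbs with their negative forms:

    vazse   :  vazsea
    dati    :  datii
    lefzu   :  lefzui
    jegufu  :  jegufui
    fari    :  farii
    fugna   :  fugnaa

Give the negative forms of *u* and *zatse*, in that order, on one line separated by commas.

ui, zatsea

The alternation tracks the last vowel of the stem — -i when the last vowel of the stem is a high vowel (*dati*, *lefzu*, *jegufu*, *fari*); -a when the last vowel of the stem is a non-high vowel (*vazse*, *fugna*).
The last vowel of *u* is /u/, which is a high vowel, so the suffix is -i, giving *ui*.
Since the last vowel of *zatse* is /e/ (a non-high vowel), it takes -a, giving *zatsea*.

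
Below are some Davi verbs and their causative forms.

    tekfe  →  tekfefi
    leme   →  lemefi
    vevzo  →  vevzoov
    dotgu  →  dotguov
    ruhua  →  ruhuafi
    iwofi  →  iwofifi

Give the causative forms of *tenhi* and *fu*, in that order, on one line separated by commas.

tenhifi, fuov

Looking at the last vowel of each stem: -ov when the last vowel of the stem is a rounded vowel (*vevzo*, *dotgu*); -fi when the last vowel of the stem is an unrounded vowel (*tekfe*, *leme*, *ruhua*, *iwofi*).
*tenhi*: last vowel = /i/, an unrounded vowel → -fi → *tenhifi*.
*fu*: last vowel = /u/, a rounded vowel → -ov → *fuov*.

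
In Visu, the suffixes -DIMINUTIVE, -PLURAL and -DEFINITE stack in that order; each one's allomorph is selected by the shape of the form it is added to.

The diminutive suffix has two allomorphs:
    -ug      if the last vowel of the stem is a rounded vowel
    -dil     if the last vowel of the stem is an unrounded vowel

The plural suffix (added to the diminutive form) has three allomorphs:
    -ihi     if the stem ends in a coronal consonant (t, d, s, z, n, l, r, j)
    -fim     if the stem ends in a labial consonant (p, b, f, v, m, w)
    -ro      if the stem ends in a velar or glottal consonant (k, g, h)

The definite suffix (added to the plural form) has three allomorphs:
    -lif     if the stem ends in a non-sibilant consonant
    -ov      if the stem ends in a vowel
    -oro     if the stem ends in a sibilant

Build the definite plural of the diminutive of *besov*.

besovugroov

Since the last vowel of *besov* is /o/ (a rounded vowel), it takes -ug, giving *besovug*.
The final consonant of the diminutive form *besovug* is /g/, which is velar/glottal, so the plural suffix is -ro, giving *besovugro*.
The plural form *besovugro* — final sound /o/ (a vowel) → -ov → *besovugroov*.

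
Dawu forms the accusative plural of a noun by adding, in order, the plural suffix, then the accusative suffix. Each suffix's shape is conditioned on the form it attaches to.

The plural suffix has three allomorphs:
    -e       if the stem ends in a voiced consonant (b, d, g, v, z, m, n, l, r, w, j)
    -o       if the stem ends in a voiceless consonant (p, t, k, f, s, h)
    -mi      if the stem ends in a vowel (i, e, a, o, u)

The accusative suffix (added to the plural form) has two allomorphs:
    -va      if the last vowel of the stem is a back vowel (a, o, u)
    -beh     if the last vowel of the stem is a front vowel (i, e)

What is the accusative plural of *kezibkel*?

The final sound of *kezibkel* is /l/, which is a voiced consonant, so the plural suffix is -e, giving *kezibkele*.
The plural form *kezibkele*: last vowel = /e/, a front vowel → -beh → *kezibkelebeh*.

kezibkelebeh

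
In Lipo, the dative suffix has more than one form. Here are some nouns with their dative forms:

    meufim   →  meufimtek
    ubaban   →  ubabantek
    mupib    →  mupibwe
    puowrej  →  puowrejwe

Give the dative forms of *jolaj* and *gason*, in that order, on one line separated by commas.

Looking at the final consonant of each stem: -tek when the stem ends in a nasal (*meufim*, *ubaban*); -we when the stem ends in a non-nasal consonant (*mupib*, *puowrej*).
Since the final consonant of *jolaj* is /j/ (non-nasal), it takes -we, giving *jolajwe*.
*gason*: final consonant = /n/, a nasal → -tek → *gasontek*.

jolajwe, gasontek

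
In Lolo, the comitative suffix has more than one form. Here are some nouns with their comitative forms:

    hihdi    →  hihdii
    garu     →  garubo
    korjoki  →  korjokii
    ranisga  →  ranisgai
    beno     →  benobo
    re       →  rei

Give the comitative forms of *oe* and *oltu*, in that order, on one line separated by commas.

The alternation tracks the last vowel of the stem — -bo when the last vowel of the stem is a rounded vowel (*garu*, *beno*); -i when the last vowel of the stem is an unrounded vowel (*hihdi*, *korjoki*, *ranisga*, *re*).
Since the last vowel of *oe* is /e/ (an unrounded vowel), it takes -i, giving *oei*.
*oltu*: last vowel = /u/, a rounded vowel → -bo → *oltubo*.

oei, oltubo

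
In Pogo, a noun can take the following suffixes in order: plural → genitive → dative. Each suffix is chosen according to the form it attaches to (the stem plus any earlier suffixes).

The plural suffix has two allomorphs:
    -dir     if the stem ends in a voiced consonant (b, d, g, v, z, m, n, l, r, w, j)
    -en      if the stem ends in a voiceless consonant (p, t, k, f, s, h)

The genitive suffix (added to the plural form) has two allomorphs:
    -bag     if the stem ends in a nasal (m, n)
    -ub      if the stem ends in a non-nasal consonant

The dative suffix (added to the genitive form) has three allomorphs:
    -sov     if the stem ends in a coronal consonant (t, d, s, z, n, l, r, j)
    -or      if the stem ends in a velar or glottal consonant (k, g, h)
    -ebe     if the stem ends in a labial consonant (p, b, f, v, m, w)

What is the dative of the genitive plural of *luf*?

*luf* — final consonant /f/ (voiceless) → -en → *lufen*.
Since the final consonant of the plural form *lufen* is /n/ (a nasal), it takes -bag, giving *lufenbag*.
Since the final consonant of the genitive form *lufenbag* is /g/ (velar/glottal), it takes -or, giving *lufenbagor*.

lufenbagor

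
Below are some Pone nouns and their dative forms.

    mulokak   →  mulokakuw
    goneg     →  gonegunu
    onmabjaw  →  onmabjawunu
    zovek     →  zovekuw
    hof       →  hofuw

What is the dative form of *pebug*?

pebugunu

The suffix is conditioned by the final consonant: -uw when the stem ends in a voiceless consonant (*mulokak*, *zovek*, *hof*); -unu when the stem ends in a voiced consonant (*goneg*, *onmabjaw*).
*pebug*: final consonant = /g/, voiced → -unu → *pebugunu*.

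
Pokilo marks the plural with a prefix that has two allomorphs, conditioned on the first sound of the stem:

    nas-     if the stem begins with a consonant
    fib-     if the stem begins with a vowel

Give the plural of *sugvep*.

Since the first sound of *sugvep* is /s/ (a consonant), it takes nas-, giving *nassugvep*.

nassugvep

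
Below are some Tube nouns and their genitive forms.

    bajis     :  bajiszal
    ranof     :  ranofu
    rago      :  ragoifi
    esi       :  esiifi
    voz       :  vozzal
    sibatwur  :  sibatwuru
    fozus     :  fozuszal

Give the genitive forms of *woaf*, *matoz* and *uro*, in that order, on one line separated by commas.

The alternation tracks the final sound of the stem — -zal when the stem ends in a sibilant (*bajis*, *voz*, *fozus*); -u when the stem ends in a non-sibilant consonant (*ranof*, *sibatwur*); -ifi when the stem ends in a vowel (*rago*, *esi*).
*woaf* — final sound /f/ (a non-sibilant consonant) → -u → *woafu*.
The final sound of *matoz* is /z/, which is a sibilant, so the suffix is -zal, giving *matozzal*.
*uro* — final sound /o/ (a vowel) → -ifi → *uroifi*.

woafu, matozzal, uroifi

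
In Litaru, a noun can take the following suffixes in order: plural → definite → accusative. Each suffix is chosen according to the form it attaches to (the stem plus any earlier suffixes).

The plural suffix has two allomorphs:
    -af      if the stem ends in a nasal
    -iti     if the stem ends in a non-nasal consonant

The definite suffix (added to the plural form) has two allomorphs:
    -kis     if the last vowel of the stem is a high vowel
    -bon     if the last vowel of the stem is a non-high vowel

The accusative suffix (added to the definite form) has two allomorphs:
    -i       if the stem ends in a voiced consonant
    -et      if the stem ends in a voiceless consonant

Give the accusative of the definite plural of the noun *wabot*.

wabotitikiset

*wabot* — final consonant /t/ (non-nasal) → -iti → *wabotiti*.
Since the last vowel of the plural form *wabotiti* is /i/ (a high vowel), it takes -kis, giving *wabotitikis*.
The definite form *wabotitikis*: final consonant = /s/, voiceless → -et → *wabotitikiset*.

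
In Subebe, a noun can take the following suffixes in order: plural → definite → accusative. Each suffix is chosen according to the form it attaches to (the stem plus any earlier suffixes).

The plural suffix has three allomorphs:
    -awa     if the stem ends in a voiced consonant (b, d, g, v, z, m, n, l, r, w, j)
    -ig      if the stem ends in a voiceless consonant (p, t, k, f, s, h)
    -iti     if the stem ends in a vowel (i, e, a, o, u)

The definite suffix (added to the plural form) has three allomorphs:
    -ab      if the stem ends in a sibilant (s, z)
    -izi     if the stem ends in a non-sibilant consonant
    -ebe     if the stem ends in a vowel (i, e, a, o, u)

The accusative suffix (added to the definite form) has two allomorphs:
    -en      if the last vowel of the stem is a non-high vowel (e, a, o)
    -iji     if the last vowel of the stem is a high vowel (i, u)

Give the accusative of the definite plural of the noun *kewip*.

kewipigiziiji

Since the final sound of *kewip* is /p/ (a voiceless consonant), it takes -ig, giving *kewipig*.
The plural form *kewipig*: final sound = /g/, a non-sibilant consonant → -izi → *kewipigizi*.
The definite form *kewipigizi*: last vowel = /i/, a high vowel → -iji → *kewipigiziiji*.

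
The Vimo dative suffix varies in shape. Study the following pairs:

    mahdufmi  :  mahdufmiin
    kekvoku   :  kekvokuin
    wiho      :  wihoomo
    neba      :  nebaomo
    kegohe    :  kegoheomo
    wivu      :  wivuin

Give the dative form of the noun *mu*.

Looking at the last vowel of each stem: -in when the last vowel of the stem is a high vowel (*mahdufmi*, *kekvoku*, *wivu*); -omo when the last vowel of the stem is a non-high vowel (*wiho*, *neba*, *kegohe*).
Since the last vowel of *mu* is /u/ (a high vowel), it takes -in, giving *muin*.

muin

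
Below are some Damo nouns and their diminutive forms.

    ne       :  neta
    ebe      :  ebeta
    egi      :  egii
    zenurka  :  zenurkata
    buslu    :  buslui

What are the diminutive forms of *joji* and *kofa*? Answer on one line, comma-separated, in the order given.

Looking at the last vowel of each stem: -i when the last vowel of the stem is a high vowel (*egi*, *buslu*); -ta when the last vowel of the stem is a non-high vowel (*ne*, *ebe*, *zenurka*).
*joji*: last vowel = /i/, a high vowel → -i → *jojii*.
*kofa*: last vowel = /a/, a non-high vowel → -ta → *kofata*.

jojii, kofata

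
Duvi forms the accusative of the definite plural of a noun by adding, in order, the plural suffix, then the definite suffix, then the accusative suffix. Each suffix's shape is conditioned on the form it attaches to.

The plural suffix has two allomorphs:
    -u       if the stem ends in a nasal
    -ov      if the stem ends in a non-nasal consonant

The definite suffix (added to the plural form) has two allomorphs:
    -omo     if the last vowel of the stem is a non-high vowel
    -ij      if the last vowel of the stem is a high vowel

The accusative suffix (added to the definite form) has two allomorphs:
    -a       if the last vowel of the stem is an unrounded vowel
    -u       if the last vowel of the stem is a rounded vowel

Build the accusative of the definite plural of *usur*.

Since the final consonant of *usur* is /r/ (non-nasal), it takes -ov, giving *usurov*.
The plural form *usurov* — last vowel /o/ (a non-high vowel) → -omo → *usurovomo*.
The definite form *usurovomo*: last vowel = /o/, a rounded vowel → -u → *usurovomou*.

usurovomou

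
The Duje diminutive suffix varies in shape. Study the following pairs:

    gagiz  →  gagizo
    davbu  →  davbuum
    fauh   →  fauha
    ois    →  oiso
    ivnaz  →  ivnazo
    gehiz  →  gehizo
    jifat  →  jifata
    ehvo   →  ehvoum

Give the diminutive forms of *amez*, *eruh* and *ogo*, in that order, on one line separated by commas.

amezo, eruha, ogoum

The suffix is conditioned by the final sound: -o when the stem ends in a sibilant (*gagiz*, *ois*, *ivnaz*, *gehiz*); -a when the stem ends in a non-sibilant consonant (*fauh*, *jifat*); -um when the stem ends in a vowel (*davbu*, *ehvo*).
The final sound of *amez* is /z/, which is a sibilant, so the suffix is -o, giving *amezo*.
The final sound of *eruh* is /h/, which is a non-sibilant consonant, so the suffix is -a, giving *eruha*.
Since the final sound of *ogo* is /o/ (a vowel), it takes -um, giving *ogoum*.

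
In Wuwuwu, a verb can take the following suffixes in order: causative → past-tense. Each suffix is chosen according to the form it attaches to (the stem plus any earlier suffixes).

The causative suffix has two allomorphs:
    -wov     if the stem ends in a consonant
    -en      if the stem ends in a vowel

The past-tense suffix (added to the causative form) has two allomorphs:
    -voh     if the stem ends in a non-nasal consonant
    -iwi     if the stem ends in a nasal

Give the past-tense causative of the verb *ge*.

geeniwi

The final sound of *ge* is /e/, which is a vowel, so the causative suffix is -en, giving *geen*.
Since the final consonant of the causative form *geen* is /n/ (a nasal), it takes -iwi, giving *geeniwi*.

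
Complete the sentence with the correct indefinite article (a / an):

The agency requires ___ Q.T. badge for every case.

a

The indefinite article is chosen by the initial *sound* of the following word, not its spelling.
The initialism *Q.T.* is read letter by letter; the first letter, Q, is pronounced /kjuː/, which begins with a consonant sound.
So the article is *a*: The agency requires a Q.T. badge for every case.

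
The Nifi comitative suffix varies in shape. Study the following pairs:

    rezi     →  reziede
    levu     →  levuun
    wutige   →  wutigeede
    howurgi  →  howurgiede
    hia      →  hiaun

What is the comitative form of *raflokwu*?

raflokwuun

Looking at the last vowel of each stem: -ede when the last vowel of the stem is a front vowel (*rezi*, *wutige*, *howurgi*); -un when the last vowel of the stem is a back vowel (*levu*, *hia*).
*raflokwu* — last vowel /u/ (a back vowel) → -un → *raflokwuun*.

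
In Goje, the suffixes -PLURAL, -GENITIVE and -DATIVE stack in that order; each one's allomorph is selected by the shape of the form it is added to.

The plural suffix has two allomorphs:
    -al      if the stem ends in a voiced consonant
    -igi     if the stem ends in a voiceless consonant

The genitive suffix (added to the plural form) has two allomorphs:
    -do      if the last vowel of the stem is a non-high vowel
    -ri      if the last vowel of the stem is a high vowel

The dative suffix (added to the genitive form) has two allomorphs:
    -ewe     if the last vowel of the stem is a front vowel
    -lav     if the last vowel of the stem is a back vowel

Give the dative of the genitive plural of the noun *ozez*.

ozezaldolav

The final consonant of *ozez* is /z/, which is voiced, so the plural suffix is -al, giving *ozezal*.
Since the last vowel of the plural form *ozezal* is /a/ (a non-high vowel), it takes -do, giving *ozezaldo*.
The genitive form *ozezaldo*: last vowel = /o/, a back vowel → -lav → *ozezaldolav*.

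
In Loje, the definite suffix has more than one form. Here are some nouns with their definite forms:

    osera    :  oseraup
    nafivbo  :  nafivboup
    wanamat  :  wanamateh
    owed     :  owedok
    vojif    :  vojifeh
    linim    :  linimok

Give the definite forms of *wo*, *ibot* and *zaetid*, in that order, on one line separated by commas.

woup, iboteh, zaetidok

The suffix is conditioned by the final sound: -eh when the stem ends in a voiceless consonant (*wanamat*, *vojif*); -ok when the stem ends in a voiced consonant (*owed*, *linim*); -up when the stem ends in a vowel (*osera*, *nafivbo*).
*wo*: final sound = /o/, a vowel → -up → *woup*.
Since the final sound of *ibot* is /t/ (a voiceless consonant), it takes -eh, giving *iboteh*.
*zaetid* — final sound /d/ (a voiced consonant) → -ok → *zaetidok*.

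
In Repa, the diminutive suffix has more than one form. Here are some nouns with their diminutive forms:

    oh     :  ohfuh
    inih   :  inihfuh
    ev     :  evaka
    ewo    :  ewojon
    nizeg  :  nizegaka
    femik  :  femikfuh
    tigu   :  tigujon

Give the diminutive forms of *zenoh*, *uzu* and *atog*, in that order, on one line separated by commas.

The pattern is voicing of the final sound: -fuh when the stem ends in a voiceless consonant (*oh*, *inih*, *femik*); -aka when the stem ends in a voiced consonant (*ev*, *nizeg*); -jon when the stem ends in a vowel (*ewo*, *tigu*).
The final sound of *zenoh* is /h/, which is a voiceless consonant, so the suffix is -fuh, giving *zenohfuh*.
*uzu*: final sound = /u/, a vowel → -jon → *uzujon*.
*atog*: final sound = /g/, a voiced consonant → -aka → *atogaka*.

zenohfuh, uzujon, atogaka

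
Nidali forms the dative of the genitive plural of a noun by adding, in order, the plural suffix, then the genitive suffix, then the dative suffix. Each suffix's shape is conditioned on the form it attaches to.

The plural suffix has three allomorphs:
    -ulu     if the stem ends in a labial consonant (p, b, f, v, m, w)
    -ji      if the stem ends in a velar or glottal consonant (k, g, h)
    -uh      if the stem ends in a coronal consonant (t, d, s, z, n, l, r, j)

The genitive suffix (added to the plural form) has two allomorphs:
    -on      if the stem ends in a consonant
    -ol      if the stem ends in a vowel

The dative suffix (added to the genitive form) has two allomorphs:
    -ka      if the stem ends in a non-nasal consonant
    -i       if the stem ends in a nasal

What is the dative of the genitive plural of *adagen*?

adagenuhoni

The final consonant of *adagen* is /n/, which is coronal, so the plural suffix is -uh, giving *adagenuh*.
Since the final sound of the plural form *adagenuh* is /h/ (a consonant), it takes -on, giving *adagenuhon*.
Since the final consonant of the genitive form *adagenuhon* is /n/ (a nasal), it takes -i, giving *adagenuhoni*.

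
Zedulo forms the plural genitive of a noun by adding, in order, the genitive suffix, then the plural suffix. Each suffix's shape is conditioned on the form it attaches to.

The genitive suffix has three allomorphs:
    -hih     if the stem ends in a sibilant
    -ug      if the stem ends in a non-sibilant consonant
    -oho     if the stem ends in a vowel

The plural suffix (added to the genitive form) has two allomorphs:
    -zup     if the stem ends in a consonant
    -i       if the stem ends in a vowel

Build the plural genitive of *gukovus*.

Since the final sound of *gukovus* is /s/ (a sibilant), it takes -hih, giving *gukovushih*.
The final sound of the genitive form *gukovushih* is /h/, which is a consonant, so the plural suffix is -zup, giving *gukovushihzup*.

gukovushihzup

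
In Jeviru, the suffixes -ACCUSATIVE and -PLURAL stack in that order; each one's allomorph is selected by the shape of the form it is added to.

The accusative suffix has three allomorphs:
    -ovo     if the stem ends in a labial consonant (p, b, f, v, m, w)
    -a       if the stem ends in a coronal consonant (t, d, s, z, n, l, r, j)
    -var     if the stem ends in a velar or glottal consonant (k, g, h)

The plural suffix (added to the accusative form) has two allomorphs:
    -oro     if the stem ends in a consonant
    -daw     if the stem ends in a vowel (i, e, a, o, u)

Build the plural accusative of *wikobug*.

wikobugvaroro

*wikobug*: final consonant = /g/, velar/glottal → -var → *wikobugvar*.
The accusative form *wikobugvar* — final sound /r/ (a consonant) → -oro → *wikobugvaroro*.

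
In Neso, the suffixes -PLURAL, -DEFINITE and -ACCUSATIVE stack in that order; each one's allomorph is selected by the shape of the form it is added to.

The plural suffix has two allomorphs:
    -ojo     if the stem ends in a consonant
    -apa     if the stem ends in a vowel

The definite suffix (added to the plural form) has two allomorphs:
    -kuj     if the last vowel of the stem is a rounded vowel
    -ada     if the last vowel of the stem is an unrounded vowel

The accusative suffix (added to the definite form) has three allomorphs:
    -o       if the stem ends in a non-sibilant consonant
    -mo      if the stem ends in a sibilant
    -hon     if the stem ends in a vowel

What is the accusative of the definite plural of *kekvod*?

Since the final sound of *kekvod* is /d/ (a consonant), it takes -ojo, giving *kekvodojo*.
The plural form *kekvodojo* — last vowel /o/ (a rounded vowel) → -kuj → *kekvodojokuj*.
The definite form *kekvodojokuj*: final sound = /j/, a non-sibilant consonant → -o → *kekvodojokujo*.

kekvodojokujo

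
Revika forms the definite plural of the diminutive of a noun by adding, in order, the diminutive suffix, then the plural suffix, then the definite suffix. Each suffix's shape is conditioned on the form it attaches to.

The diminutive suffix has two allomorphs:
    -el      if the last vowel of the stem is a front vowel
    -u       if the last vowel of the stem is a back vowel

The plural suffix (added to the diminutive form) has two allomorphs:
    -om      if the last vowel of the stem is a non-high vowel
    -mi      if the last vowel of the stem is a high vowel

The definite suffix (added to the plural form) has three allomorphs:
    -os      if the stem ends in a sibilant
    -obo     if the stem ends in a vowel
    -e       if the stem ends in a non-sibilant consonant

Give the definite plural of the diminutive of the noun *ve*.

veelome

Since the last vowel of *ve* is /e/ (a front vowel), it takes -el, giving *veel*.
Since the last vowel of the diminutive form *veel* is /e/ (a non-high vowel), it takes -om, giving *veelom*.
Since the final sound of the plural form *veelom* is /m/ (a non-sibilant consonant), it takes -e, giving *veelome*.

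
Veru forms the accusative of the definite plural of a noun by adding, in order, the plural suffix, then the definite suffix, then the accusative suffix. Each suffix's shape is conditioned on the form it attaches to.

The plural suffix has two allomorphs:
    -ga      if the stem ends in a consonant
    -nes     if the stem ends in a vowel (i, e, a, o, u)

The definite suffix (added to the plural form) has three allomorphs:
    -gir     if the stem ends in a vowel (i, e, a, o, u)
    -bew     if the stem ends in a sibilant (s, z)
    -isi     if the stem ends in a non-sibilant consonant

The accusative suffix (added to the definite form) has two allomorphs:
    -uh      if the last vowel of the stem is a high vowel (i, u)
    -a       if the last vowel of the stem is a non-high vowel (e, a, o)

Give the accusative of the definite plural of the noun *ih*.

ihgagiruh

*ih* — final sound /h/ (a consonant) → -ga → *ihga*.
The plural form *ihga*: final sound = /a/, a vowel → -gir → *ihgagir*.
The definite form *ihgagir*: last vowel = /i/, a high vowel → -uh → *ihgagiruh*.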